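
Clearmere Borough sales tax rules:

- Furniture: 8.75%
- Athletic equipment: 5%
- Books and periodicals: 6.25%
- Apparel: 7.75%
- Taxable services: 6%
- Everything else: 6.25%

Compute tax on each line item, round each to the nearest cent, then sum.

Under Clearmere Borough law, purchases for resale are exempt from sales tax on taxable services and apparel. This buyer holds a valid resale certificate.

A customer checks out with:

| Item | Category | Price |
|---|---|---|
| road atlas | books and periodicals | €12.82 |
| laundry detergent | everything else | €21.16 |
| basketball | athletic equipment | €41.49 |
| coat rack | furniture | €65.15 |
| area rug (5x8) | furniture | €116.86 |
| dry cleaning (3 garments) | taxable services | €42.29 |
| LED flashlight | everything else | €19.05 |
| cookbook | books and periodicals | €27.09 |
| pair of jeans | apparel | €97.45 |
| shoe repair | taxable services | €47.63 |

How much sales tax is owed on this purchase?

€23.00

Road atlas €12.82: books and periodicals → 6.25% → €0.80
Laundry detergent €21.16: everything else → 6.25% → €1.32
Basketball €41.49: athletic equipment → 5% → €2.07
Coat rack €65.15: furniture → 8.75% → €5.70
Area rug (5x8) €116.86: furniture → 8.75% → €10.23
Dry cleaning (3 garments) €42.29: taxable services, buyer-exempt → 0% → €0.00
LED flashlight €19.05: everything else → 6.25% → €1.19
Cookbook €27.09: books and periodicals → 6.25% → €1.69
Pair of jeans €97.45: apparel, buyer-exempt → 0% → €0.00
Shoe repair €47.63: taxable services, buyer-exempt → 0% → €0.00
Total tax = €0.80 + €1.32 + €2.07 + €5.70 + €10.23 + €1.19 + €1.69 = €23.00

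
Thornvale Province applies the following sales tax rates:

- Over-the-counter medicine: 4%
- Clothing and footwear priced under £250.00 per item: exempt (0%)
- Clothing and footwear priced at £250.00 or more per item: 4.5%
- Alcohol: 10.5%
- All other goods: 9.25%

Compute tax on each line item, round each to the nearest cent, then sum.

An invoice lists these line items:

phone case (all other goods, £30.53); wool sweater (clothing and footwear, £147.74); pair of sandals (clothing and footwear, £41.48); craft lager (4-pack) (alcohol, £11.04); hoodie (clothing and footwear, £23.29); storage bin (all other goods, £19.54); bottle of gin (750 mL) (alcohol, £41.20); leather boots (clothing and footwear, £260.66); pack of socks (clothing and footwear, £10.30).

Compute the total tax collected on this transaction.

Phone case £30.53: all other goods → 9.25% → £2.82
Wool sweater £147.74: clothing and footwear, under £250.00 → 0% → £0.00
Pair of sandals £41.48: clothing and footwear, under £250.00 → 0% → £0.00
Craft lager (4-pack) £11.04: alcohol → 10.5% → £1.16
Hoodie £23.29: clothing and footwear, under £250.00 → 0% → £0.00
Storage bin £19.54: all other goods → 9.25% → £1.81
Bottle of gin (750 mL) £41.20: alcohol → 10.5% → £4.33
Leather boots £260.66: clothing and footwear, £250.00 or more → 4.5% → £11.73
Pack of socks £10.30: clothing and footwear, under £250.00 → 0% → £0.00
Total tax = £2.82 + £1.16 + £1.81 + £4.33 + £11.73 = £21.85

£21.85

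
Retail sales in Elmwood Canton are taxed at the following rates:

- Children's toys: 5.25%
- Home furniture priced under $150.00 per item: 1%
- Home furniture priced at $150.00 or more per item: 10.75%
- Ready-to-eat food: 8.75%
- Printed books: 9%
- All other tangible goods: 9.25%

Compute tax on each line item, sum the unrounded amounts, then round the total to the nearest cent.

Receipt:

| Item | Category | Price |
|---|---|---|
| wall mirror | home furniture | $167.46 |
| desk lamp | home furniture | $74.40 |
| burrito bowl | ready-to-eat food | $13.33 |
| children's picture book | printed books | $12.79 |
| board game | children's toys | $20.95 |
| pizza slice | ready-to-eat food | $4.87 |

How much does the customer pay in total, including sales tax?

$316.39

Wall mirror $167.46: home furniture, $150.00 or more → 10.75% → $18.00195
Desk lamp $74.40: home furniture, under $150.00 → 1% → $0.744
Burrito bowl $13.33: ready-to-eat food → 8.75% → $1.166375
Children's picture book $12.79: printed books → 9% → $1.1511
Board game $20.95: children's toys → 5.25% → $1.099875
Pizza slice $4.87: ready-to-eat food → 8.75% → $0.426125
Subtotal = $293.80; unrounded tax = $22.589425 → $22.59; total due = $316.39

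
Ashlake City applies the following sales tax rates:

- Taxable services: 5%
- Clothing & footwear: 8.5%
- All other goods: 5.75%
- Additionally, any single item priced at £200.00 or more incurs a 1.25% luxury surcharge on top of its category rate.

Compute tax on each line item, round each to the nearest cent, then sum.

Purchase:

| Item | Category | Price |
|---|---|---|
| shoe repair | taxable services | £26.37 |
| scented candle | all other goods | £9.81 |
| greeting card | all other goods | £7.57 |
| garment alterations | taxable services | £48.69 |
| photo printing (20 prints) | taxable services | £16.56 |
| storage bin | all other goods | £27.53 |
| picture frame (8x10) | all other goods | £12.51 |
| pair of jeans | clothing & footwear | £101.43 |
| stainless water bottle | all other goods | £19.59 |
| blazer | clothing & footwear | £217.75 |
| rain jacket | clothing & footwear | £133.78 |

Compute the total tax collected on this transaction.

Shoe repair £26.37: taxable services → 5% → £1.32
Scented candle £9.81: all other goods → 5.75% → £0.56
Greeting card £7.57: all other goods → 5.75% → £0.44
Garment alterations £48.69: taxable services → 5% → £2.43
Photo printing (20 prints) £16.56: taxable services → 5% → £0.83
Storage bin £27.53: all other goods → 5.75% → £1.58
Picture frame (8x10) £12.51: all other goods → 5.75% → £0.72
Pair of jeans £101.43: clothing & footwear → 8.5% → £8.62
Stainless water bottle £19.59: all other goods → 5.75% → £1.13
Blazer £217.75: clothing & footwear → 8.5% + 1.25% surcharge = 9.75% → £21.23
Rain jacket £133.78: clothing & footwear → 8.5% → £11.37
Total tax = £1.32 + £0.56 + £0.44 + £2.43 + £0.83 + £1.58 + £0.72 + £8.62 + £1.13 + £21.23 + £11.37 = £50.23

£50.23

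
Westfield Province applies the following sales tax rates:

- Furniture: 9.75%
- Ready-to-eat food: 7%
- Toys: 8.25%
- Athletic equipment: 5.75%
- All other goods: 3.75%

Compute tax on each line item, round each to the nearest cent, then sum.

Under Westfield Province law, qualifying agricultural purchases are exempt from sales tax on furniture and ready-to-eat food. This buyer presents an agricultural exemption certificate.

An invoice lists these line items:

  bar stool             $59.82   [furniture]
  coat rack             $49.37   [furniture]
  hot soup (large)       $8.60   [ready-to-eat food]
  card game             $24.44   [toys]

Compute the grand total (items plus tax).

Bar stool $59.82: furniture, buyer-exempt → 0% → $0.00
Coat rack $49.37: furniture, buyer-exempt → 0% → $0.00
Hot soup (large) $8.60: ready-to-eat food, buyer-exempt → 0% → $0.00
Card game $24.44: toys → 8.25% → $2.02
Subtotal = $142.23; tax = $2.02; total due = $144.25

$144.25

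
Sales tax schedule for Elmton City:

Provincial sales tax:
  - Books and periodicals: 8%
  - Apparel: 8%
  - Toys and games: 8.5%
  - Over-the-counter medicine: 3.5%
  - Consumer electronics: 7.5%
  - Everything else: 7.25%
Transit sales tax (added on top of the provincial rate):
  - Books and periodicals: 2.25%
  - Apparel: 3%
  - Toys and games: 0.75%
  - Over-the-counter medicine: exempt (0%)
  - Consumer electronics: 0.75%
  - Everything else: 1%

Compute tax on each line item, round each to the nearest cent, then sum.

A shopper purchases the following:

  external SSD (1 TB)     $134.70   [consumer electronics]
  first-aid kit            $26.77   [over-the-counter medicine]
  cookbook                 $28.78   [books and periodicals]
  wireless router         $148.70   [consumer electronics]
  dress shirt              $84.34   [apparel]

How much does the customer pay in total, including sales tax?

$459.84

External SSD (1 TB) $134.70: consumer electronics → 7.5% + 0.75% transit = 8.25% → $11.11
First-aid kit $26.77: over-the-counter medicine → 3.5% + 0% transit = 3.5% → $0.94
Cookbook $28.78: books and periodicals → 8% + 2.25% transit = 10.25% → $2.95
Wireless router $148.70: consumer electronics → 7.5% + 0.75% transit = 8.25% → $12.27
Dress shirt $84.34: apparel → 8% + 3% transit = 11% → $9.28
Subtotal = $423.29; tax = $36.55; total due = $459.84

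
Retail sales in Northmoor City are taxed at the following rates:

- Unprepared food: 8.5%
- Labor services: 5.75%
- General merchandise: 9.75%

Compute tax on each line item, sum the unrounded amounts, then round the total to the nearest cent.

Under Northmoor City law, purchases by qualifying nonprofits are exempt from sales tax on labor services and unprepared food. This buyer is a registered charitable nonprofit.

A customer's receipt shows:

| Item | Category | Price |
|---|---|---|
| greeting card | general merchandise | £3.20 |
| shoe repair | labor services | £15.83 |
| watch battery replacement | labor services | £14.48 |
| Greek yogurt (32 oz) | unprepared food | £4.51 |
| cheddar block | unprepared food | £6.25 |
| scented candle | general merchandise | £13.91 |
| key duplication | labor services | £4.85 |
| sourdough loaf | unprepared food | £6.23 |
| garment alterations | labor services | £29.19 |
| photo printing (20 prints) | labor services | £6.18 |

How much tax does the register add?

Greeting card £3.20: general merchandise → 9.75% → £0.312
Shoe repair £15.83: labor services, buyer-exempt → 0% → £0.00
Watch battery replacement £14.48: labor services, buyer-exempt → 0% → £0.00
Greek yogurt (32 oz) £4.51: unprepared food, buyer-exempt → 0% → £0.00
Cheddar block £6.25: unprepared food, buyer-exempt → 0% → £0.00
Scented candle £13.91: general merchandise → 9.75% → £1.356225
Key duplication £4.85: labor services, buyer-exempt → 0% → £0.00
Sourdough loaf £6.23: unprepared food, buyer-exempt → 0% → £0.00
Garment alterations £29.19: labor services, buyer-exempt → 0% → £0.00
Photo printing (20 prints) £6.18: labor services, buyer-exempt → 0% → £0.00
Unrounded tax sum = £1.668225 → £1.67

£1.67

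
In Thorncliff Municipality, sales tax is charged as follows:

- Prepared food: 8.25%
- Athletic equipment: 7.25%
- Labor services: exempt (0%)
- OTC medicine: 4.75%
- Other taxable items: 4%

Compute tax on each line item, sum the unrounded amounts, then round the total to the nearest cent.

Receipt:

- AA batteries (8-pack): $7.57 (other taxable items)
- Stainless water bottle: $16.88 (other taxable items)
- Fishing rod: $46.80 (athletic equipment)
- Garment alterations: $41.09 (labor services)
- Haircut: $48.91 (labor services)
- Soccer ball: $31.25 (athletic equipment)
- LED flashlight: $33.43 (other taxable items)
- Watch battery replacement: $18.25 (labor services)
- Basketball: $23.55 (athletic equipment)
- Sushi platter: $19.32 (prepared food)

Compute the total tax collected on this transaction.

$11.28

AA batteries (8-pack) $7.57: other taxable items → 4% → $0.3028
Stainless water bottle $16.88: other taxable items → 4% → $0.6752
Fishing rod $46.80: athletic equipment → 7.25% → $3.393
Garment alterations $41.09: labor services → 0% → $0.00
Haircut $48.91: labor services → 0% → $0.00
Soccer ball $31.25: athletic equipment → 7.25% → $2.265625
LED flashlight $33.43: other taxable items → 4% → $1.3372
Watch battery replacement $18.25: labor services → 0% → $0.00
Basketball $23.55: athletic equipment → 7.25% → $1.707375
Sushi platter $19.32: prepared food → 8.25% → $1.5939
Unrounded tax sum = $11.2751 → $11.28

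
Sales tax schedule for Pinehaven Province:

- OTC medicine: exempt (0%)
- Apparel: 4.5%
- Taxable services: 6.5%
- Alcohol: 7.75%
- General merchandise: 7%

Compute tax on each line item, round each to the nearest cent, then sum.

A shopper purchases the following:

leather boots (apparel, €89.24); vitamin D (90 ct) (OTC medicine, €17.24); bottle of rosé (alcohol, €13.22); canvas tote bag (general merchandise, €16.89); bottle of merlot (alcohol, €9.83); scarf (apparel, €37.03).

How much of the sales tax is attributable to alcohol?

Bottle of rosé €13.22: alcohol → 7.75% → €1.02
Bottle of merlot €9.83: alcohol → 7.75% → €0.76
Tax on alcohol = €1.02 + €0.76 = €1.78

€1.78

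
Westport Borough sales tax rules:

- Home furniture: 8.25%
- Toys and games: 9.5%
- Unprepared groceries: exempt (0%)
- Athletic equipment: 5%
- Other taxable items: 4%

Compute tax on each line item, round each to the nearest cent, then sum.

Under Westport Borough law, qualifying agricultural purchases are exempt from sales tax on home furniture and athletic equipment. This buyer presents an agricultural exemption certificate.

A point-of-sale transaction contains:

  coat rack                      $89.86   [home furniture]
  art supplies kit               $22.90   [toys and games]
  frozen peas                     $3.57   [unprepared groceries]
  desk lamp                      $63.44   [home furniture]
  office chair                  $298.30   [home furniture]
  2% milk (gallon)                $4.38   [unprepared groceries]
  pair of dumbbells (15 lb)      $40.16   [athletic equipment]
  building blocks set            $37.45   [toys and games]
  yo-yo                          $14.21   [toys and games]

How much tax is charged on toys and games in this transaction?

$7.09

Art supplies kit $22.90: toys and games → 9.5% → $2.18
Building blocks set $37.45: toys and games → 9.5% → $3.56
Yo-yo $14.21: toys and games → 9.5% → $1.35
Tax on toys and games = $2.18 + $3.56 + $1.35 = $7.09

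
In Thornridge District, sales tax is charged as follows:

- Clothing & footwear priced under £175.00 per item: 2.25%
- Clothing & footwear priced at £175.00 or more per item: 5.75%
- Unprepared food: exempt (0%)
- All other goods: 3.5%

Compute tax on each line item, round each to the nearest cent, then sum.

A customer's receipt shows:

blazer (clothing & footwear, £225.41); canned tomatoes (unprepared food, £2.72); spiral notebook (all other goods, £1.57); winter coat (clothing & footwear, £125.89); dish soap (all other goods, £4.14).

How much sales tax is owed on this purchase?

£15.98

Blazer £225.41: clothing & footwear, £175.00 or more → 5.75% → £12.96
Canned tomatoes £2.72: unprepared food → 0% → £0.00
Spiral notebook £1.57: all other goods → 3.5% → £0.05
Winter coat £125.89: clothing & footwear, under £175.00 → 2.25% → £2.83
Dish soap £4.14: all other goods → 3.5% → £0.14
Total tax = £12.96 + £0.05 + £2.83 + £0.14 = £15.98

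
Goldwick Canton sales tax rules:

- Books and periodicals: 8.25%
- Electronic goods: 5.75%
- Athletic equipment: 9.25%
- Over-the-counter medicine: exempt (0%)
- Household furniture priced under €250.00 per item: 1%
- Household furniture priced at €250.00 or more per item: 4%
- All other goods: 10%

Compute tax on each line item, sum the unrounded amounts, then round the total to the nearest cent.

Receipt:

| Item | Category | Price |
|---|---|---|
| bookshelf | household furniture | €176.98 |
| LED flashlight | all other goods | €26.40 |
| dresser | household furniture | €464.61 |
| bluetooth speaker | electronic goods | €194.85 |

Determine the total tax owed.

€34.20

Bookshelf €176.98: household furniture, under €250.00 → 1% → €1.7698
LED flashlight €26.40: all other goods → 10% → €2.64
Dresser €464.61: household furniture, €250.00 or more → 4% → €18.5844
Bluetooth speaker €194.85: electronic goods → 5.75% → €11.203875
Unrounded tax sum = €34.198075 → €34.20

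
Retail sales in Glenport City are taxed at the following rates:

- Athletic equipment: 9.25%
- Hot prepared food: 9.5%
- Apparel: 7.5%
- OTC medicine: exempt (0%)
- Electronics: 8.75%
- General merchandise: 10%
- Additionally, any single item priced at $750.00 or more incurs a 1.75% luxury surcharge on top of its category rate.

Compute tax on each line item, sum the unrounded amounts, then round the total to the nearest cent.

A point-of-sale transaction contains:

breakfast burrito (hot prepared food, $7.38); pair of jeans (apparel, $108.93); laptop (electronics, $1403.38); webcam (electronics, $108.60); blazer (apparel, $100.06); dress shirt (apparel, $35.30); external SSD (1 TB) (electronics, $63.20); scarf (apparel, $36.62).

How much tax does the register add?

Breakfast burrito $7.38: hot prepared food → 9.5% → $0.7011
Pair of jeans $108.93: apparel → 7.5% → $8.16975
Laptop $1403.38: electronics → 8.75% + 1.75% surcharge = 10.5% → $147.3549
Webcam $108.60: electronics → 8.75% → $9.5025
Blazer $100.06: apparel → 7.5% → $7.5045
Dress shirt $35.30: apparel → 7.5% → $2.6475
External SSD (1 TB) $63.20: electronics → 8.75% → $5.53
Scarf $36.62: apparel → 7.5% → $2.7465
Unrounded tax sum = $184.15675 → $184.16

$184.16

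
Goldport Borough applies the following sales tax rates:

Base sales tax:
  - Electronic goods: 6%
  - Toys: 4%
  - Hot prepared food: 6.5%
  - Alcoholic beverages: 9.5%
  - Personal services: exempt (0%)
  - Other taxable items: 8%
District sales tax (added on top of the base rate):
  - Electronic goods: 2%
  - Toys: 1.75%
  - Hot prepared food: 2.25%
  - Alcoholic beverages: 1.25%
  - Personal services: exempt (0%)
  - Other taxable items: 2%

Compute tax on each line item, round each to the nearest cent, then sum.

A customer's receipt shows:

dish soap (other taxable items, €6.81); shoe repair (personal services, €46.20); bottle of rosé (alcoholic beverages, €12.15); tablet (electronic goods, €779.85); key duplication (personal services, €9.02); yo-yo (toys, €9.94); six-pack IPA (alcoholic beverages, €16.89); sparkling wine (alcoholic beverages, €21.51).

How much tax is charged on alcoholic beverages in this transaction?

€5.44

Bottle of rosé €12.15: alcoholic beverages → 9.5% + 1.25% district = 10.75% → €1.31
Six-pack IPA €16.89: alcoholic beverages → 9.5% + 1.25% district = 10.75% → €1.82
Sparkling wine €21.51: alcoholic beverages → 9.5% + 1.25% district = 10.75% → €2.31
Tax on alcoholic beverages = €1.31 + €1.82 + €2.31 = €5.44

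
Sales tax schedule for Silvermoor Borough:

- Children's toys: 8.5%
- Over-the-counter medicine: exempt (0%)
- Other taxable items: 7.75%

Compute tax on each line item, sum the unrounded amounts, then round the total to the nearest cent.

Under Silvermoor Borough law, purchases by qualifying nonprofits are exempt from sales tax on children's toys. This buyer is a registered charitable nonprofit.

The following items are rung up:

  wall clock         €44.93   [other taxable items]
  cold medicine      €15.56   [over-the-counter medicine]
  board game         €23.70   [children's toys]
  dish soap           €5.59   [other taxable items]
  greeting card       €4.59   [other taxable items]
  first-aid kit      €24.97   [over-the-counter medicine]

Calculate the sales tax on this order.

€4.27

Wall clock €44.93: other taxable items → 7.75% → €3.482075
Cold medicine €15.56: over-the-counter medicine → 0% → €0.00
Board game €23.70: children's toys, buyer-exempt → 0% → €0.00
Dish soap €5.59: other taxable items → 7.75% → €0.433225
Greeting card €4.59: other taxable items → 7.75% → €0.355725
First-aid kit €24.97: over-the-counter medicine → 0% → €0.00
Unrounded tax sum = €4.271025 → €4.27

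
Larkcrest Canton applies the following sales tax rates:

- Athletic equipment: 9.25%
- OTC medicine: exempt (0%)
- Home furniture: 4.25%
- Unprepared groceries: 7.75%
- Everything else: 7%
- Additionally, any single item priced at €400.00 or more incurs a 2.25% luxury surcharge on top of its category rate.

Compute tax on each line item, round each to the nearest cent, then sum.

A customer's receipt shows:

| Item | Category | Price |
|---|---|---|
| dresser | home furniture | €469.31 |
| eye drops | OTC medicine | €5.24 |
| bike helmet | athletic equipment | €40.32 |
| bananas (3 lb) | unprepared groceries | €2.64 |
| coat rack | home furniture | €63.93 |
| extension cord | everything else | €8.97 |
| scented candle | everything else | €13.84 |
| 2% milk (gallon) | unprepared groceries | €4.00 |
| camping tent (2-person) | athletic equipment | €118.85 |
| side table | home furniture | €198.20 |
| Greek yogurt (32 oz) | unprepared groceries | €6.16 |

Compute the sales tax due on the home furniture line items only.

€41.65

Dresser €469.31: home furniture → 4.25% + 2.25% surcharge = 6.5% → €30.51
Coat rack €63.93: home furniture → 4.25% → €2.72
Side table €198.20: home furniture → 4.25% → €8.42
Tax on home furniture = €30.51 + €2.72 + €8.42 = €41.65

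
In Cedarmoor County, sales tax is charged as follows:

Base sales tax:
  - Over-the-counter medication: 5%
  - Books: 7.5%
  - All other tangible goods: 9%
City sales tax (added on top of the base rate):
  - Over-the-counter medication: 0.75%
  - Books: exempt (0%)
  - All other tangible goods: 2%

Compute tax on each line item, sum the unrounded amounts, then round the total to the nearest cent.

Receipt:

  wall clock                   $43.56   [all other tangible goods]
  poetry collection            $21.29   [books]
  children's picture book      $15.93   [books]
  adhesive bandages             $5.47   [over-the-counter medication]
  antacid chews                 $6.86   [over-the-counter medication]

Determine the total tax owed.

$8.29

Wall clock $43.56: all other tangible goods → 9% + 2% city = 11% → $4.7916
Poetry collection $21.29: books → 7.5% + 0% city = 7.5% → $1.59675
Children's picture book $15.93: books → 7.5% + 0% city = 7.5% → $1.19475
Adhesive bandages $5.47: over-the-counter medication → 5% + 0.75% city = 5.75% → $0.314525
Antacid chews $6.86: over-the-counter medication → 5% + 0.75% city = 5.75% → $0.39445
Unrounded tax sum = $8.292075 → $8.29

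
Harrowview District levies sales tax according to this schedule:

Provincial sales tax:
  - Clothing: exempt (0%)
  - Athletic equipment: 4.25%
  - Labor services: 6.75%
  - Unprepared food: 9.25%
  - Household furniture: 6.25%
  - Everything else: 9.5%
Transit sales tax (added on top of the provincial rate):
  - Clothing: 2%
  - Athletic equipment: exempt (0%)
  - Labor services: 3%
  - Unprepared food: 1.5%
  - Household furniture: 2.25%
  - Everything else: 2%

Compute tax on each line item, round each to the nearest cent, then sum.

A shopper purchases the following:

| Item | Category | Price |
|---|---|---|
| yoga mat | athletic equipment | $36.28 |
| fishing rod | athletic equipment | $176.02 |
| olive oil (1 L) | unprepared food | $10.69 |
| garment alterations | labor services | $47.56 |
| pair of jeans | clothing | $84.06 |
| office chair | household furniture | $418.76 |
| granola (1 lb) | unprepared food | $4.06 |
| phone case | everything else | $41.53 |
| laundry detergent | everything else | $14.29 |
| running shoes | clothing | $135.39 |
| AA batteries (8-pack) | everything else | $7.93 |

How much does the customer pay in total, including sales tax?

$1039.13

Yoga mat $36.28: athletic equipment → 4.25% + 0% transit = 4.25% → $1.54
Fishing rod $176.02: athletic equipment → 4.25% + 0% transit = 4.25% → $7.48
Olive oil (1 L) $10.69: unprepared food → 9.25% + 1.5% transit = 10.75% → $1.15
Garment alterations $47.56: labor services → 6.75% + 3% transit = 9.75% → $4.64
Pair of jeans $84.06: clothing → 0% + 2% transit = 2% → $1.68
Office chair $418.76: household furniture → 6.25% + 2.25% transit = 8.5% → $35.59
Granola (1 lb) $4.06: unprepared food → 9.25% + 1.5% transit = 10.75% → $0.44
Phone case $41.53: everything else → 9.5% + 2% transit = 11.5% → $4.78
Laundry detergent $14.29: everything else → 9.5% + 2% transit = 11.5% → $1.64
Running shoes $135.39: clothing → 0% + 2% transit = 2% → $2.71
AA batteries (8-pack) $7.93: everything else → 9.5% + 2% transit = 11.5% → $0.91
Subtotal = $976.57; tax = $62.56; total due = $1039.13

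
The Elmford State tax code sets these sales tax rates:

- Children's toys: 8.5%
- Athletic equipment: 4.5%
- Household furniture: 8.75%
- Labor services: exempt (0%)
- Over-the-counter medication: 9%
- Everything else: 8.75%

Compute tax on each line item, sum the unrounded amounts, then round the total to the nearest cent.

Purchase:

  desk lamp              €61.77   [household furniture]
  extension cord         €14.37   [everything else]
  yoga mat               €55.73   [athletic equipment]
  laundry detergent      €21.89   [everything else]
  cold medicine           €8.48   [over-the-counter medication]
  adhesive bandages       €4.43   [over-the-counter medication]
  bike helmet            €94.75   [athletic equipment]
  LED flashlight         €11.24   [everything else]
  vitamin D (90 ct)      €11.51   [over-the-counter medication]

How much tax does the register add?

Desk lamp €61.77: household furniture → 8.75% → €5.404875
Extension cord €14.37: everything else → 8.75% → €1.257375
Yoga mat €55.73: athletic equipment → 4.5% → €2.50785
Laundry detergent €21.89: everything else → 8.75% → €1.915375
Cold medicine €8.48: over-the-counter medication → 9% → €0.7632
Adhesive bandages €4.43: over-the-counter medication → 9% → €0.3987
Bike helmet €94.75: athletic equipment → 4.5% → €4.26375
LED flashlight €11.24: everything else → 8.75% → €0.9835
Vitamin D (90 ct) €11.51: over-the-counter medication → 9% → €1.0359
Unrounded tax sum = €18.530525 → €18.53

€18.53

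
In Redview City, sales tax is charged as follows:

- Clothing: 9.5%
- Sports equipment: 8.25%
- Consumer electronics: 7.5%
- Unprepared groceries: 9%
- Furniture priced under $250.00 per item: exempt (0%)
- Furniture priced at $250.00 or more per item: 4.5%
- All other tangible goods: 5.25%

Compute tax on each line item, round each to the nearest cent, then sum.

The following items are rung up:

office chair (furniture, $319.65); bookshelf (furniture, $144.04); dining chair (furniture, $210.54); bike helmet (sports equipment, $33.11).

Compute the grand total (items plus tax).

$724.45

Office chair $319.65: furniture, $250.00 or more → 4.5% → $14.38
Bookshelf $144.04: furniture, under $250.00 → 0% → $0.00
Dining chair $210.54: furniture, under $250.00 → 0% → $0.00
Bike helmet $33.11: sports equipment → 8.25% → $2.73
Subtotal = $707.34; tax = $17.11; total due = $724.45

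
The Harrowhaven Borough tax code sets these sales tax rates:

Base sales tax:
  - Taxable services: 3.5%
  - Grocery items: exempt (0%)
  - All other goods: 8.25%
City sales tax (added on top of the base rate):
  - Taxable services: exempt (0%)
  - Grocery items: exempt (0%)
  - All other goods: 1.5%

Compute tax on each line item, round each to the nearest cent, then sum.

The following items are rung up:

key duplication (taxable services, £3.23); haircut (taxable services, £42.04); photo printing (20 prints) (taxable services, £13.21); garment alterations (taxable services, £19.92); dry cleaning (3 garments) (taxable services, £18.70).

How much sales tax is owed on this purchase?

£3.39

Key duplication £3.23: taxable services → 3.5% + 0% city = 3.5% → £0.11
Haircut £42.04: taxable services → 3.5% + 0% city = 3.5% → £1.47
Photo printing (20 prints) £13.21: taxable services → 3.5% + 0% city = 3.5% → £0.46
Garment alterations £19.92: taxable services → 3.5% + 0% city = 3.5% → £0.70
Dry cleaning (3 garments) £18.70: taxable services → 3.5% + 0% city = 3.5% → £0.65
Total tax = £0.11 + £1.47 + £0.46 + £0.70 + £0.65 = £3.39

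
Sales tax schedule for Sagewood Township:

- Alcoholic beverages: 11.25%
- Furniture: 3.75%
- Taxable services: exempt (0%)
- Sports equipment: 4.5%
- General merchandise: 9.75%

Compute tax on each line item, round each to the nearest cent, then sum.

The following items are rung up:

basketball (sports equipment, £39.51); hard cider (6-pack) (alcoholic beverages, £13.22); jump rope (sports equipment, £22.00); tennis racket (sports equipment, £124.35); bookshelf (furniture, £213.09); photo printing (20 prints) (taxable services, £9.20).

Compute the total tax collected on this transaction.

£17.85

Basketball £39.51: sports equipment → 4.5% → £1.78
Hard cider (6-pack) £13.22: alcoholic beverages → 11.25% → £1.49
Jump rope £22.00: sports equipment → 4.5% → £0.99
Tennis racket £124.35: sports equipment → 4.5% → £5.60
Bookshelf £213.09: furniture → 3.75% → £7.99
Photo printing (20 prints) £9.20: taxable services → 0% → £0.00
Total tax = £1.78 + £1.49 + £0.99 + £5.60 + £7.99 = £17.85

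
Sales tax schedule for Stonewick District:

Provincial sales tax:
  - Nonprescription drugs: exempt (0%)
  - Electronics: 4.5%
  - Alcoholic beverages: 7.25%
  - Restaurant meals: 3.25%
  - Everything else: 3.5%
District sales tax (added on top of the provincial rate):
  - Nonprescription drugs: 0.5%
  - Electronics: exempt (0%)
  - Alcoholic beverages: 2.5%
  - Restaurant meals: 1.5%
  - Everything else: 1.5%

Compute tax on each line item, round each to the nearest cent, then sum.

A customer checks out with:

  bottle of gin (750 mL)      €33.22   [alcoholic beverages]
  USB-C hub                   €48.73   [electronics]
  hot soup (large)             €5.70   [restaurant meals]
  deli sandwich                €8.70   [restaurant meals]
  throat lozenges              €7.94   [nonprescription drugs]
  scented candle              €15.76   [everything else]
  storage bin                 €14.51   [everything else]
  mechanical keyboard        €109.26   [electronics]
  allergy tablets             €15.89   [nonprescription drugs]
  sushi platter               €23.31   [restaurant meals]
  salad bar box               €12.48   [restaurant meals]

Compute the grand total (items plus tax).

€309.87

Bottle of gin (750 mL) €33.22: alcoholic beverages → 7.25% + 2.5% district = 9.75% → €3.24
USB-C hub €48.73: electronics → 4.5% + 0% district = 4.5% → €2.19
Hot soup (large) €5.70: restaurant meals → 3.25% + 1.5% district = 4.75% → €0.27
Deli sandwich €8.70: restaurant meals → 3.25% + 1.5% district = 4.75% → €0.41
Throat lozenges €7.94: nonprescription drugs → 0% + 0.5% district = 0.5% → €0.04
Scented candle €15.76: everything else → 3.5% + 1.5% district = 5% → €0.79
Storage bin €14.51: everything else → 3.5% + 1.5% district = 5% → €0.73
Mechanical keyboard €109.26: electronics → 4.5% + 0% district = 4.5% → €4.92
Allergy tablets €15.89: nonprescription drugs → 0% + 0.5% district = 0.5% → €0.08
Sushi platter €23.31: restaurant meals → 3.25% + 1.5% district = 4.75% → €1.11
Salad bar box €12.48: restaurant meals → 3.25% + 1.5% district = 4.75% → €0.59
Subtotal = €295.50; tax = €14.37; total due = €309.87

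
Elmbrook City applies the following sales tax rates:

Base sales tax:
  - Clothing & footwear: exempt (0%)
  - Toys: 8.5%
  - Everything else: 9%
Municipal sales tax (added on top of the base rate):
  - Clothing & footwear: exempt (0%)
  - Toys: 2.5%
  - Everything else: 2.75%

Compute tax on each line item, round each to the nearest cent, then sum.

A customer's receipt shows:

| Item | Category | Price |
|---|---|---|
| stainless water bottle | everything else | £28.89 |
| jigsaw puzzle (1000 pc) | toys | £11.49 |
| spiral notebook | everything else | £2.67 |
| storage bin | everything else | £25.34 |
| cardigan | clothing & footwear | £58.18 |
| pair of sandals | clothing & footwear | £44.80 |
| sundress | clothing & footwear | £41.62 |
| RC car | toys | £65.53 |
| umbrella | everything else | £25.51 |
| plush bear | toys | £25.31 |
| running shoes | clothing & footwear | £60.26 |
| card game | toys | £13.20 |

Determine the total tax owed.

Stainless water bottle £28.89: everything else → 9% + 2.75% municipal = 11.75% → £3.39
Jigsaw puzzle (1000 pc) £11.49: toys → 8.5% + 2.5% municipal = 11% → £1.26
Spiral notebook £2.67: everything else → 9% + 2.75% municipal = 11.75% → £0.31
Storage bin £25.34: everything else → 9% + 2.75% municipal = 11.75% → £2.98
Cardigan £58.18: clothing & footwear → 0% + 0% municipal = 0% → £0.00
Pair of sandals £44.80: clothing & footwear → 0% + 0% municipal = 0% → £0.00
Sundress £41.62: clothing & footwear → 0% + 0% municipal = 0% → £0.00
RC car £65.53: toys → 8.5% + 2.5% municipal = 11% → £7.21
Umbrella £25.51: everything else → 9% + 2.75% municipal = 11.75% → £3.00
Plush bear £25.31: toys → 8.5% + 2.5% municipal = 11% → £2.78
Running shoes £60.26: clothing & footwear → 0% + 0% municipal = 0% → £0.00
Card game £13.20: toys → 8.5% + 2.5% municipal = 11% → £1.45
Total tax = £3.39 + £1.26 + £0.31 + £2.98 + £7.21 + £3.00 + £2.78 + £1.45 = £22.38

£22.38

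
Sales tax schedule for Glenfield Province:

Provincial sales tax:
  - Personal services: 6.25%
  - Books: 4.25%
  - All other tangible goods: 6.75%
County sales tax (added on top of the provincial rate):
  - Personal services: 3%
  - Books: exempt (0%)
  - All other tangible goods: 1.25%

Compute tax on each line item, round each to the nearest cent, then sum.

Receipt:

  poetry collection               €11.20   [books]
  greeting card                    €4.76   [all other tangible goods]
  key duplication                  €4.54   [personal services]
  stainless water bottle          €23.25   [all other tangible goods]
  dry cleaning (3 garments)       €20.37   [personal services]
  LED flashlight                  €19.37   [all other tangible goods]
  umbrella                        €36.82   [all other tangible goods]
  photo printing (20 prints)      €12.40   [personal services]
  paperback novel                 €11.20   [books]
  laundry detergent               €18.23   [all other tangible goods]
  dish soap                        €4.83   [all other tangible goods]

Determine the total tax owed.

Poetry collection €11.20: books → 4.25% + 0% county = 4.25% → €0.48
Greeting card €4.76: all other tangible goods → 6.75% + 1.25% county = 8% → €0.38
Key duplication €4.54: personal services → 6.25% + 3% county = 9.25% → €0.42
Stainless water bottle €23.25: all other tangible goods → 6.75% + 1.25% county = 8% → €1.86
Dry cleaning (3 garments) €20.37: personal services → 6.25% + 3% county = 9.25% → €1.88
LED flashlight €19.37: all other tangible goods → 6.75% + 1.25% county = 8% → €1.55
Umbrella €36.82: all other tangible goods → 6.75% + 1.25% county = 8% → €2.95
Photo printing (20 prints) €12.40: personal services → 6.25% + 3% county = 9.25% → €1.15
Paperback novel €11.20: books → 4.25% + 0% county = 4.25% → €0.48
Laundry detergent €18.23: all other tangible goods → 6.75% + 1.25% county = 8% → €1.46
Dish soap €4.83: all other tangible goods → 6.75% + 1.25% county = 8% → €0.39
Total tax = €0.48 + €0.38 + €0.42 + €1.86 + €1.88 + €1.55 + €2.95 + €1.15 + €0.48 + €1.46 + €0.39 = €13.00

€13.00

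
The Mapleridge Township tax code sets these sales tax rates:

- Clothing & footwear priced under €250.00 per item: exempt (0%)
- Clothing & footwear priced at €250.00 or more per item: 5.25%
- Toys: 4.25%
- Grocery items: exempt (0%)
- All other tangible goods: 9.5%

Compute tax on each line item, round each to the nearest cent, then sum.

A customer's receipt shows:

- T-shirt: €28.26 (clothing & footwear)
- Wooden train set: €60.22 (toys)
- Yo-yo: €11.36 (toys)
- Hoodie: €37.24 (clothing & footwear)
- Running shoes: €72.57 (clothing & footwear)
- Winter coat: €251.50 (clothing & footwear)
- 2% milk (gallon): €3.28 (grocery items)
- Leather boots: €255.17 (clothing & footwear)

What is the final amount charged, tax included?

€749.24

T-shirt €28.26: clothing & footwear, under €250.00 → 0% → €0.00
Wooden train set €60.22: toys → 4.25% → €2.56
Yo-yo €11.36: toys → 4.25% → €0.48
Hoodie €37.24: clothing & footwear, under €250.00 → 0% → €0.00
Running shoes €72.57: clothing & footwear, under €250.00 → 0% → €0.00
Winter coat €251.50: clothing & footwear, €250.00 or more → 5.25% → €13.20
2% milk (gallon) €3.28: grocery items → 0% → €0.00
Leather boots €255.17: clothing & footwear, €250.00 or more → 5.25% → €13.40
Subtotal = €719.60; tax = €29.64; total due = €749.24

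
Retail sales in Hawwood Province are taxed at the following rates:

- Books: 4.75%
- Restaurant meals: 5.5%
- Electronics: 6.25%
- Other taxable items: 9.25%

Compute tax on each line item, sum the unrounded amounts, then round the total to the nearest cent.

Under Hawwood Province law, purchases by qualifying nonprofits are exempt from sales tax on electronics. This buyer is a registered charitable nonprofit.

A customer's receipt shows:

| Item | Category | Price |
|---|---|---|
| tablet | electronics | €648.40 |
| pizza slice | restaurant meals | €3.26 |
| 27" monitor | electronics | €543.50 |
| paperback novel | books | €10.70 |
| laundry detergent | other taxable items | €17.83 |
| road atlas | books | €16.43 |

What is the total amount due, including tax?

Tablet €648.40: electronics, buyer-exempt → 0% → €0.00
Pizza slice €3.26: restaurant meals → 5.5% → €0.1793
27" monitor €543.50: electronics, buyer-exempt → 0% → €0.00
Paperback novel €10.70: books → 4.75% → €0.50825
Laundry detergent €17.83: other taxable items → 9.25% → €1.649275
Road atlas €16.43: books → 4.75% → €0.780425
Subtotal = €1240.12; unrounded tax = €3.11725 → €3.12; total due = €1243.24

€1243.24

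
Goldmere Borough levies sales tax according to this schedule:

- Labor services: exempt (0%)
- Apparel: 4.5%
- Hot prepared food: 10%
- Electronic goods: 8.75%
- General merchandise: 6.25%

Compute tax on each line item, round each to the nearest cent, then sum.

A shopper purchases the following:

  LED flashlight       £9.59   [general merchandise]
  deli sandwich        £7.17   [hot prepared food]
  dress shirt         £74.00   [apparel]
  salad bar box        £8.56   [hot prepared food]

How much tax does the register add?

LED flashlight £9.59: general merchandise → 6.25% → £0.60
Deli sandwich £7.17: hot prepared food → 10% → £0.72
Dress shirt £74.00: apparel → 4.5% → £3.33
Salad bar box £8.56: hot prepared food → 10% → £0.86
Total tax = £0.60 + £0.72 + £3.33 + £0.86 = £5.51

£5.51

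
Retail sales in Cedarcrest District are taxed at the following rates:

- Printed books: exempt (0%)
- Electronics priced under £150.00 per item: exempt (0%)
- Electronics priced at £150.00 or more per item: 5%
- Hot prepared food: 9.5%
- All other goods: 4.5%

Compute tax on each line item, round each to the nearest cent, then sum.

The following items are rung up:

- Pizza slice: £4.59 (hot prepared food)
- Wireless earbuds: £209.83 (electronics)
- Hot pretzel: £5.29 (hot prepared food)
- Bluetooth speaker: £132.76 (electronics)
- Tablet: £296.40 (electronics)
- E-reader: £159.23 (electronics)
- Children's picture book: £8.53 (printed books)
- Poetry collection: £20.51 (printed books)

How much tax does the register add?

Pizza slice £4.59: hot prepared food → 9.5% → £0.44
Wireless earbuds £209.83: electronics, £150.00 or more → 5% → £10.49
Hot pretzel £5.29: hot prepared food → 9.5% → £0.50
Bluetooth speaker £132.76: electronics, under £150.00 → 0% → £0.00
Tablet £296.40: electronics, £150.00 or more → 5% → £14.82
E-reader £159.23: electronics, £150.00 or more → 5% → £7.96
Children's picture book £8.53: printed books → 0% → £0.00
Poetry collection £20.51: printed books → 0% → £0.00
Total tax = £0.44 + £10.49 + £0.50 + £14.82 + £7.96 = £34.21

£34.21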